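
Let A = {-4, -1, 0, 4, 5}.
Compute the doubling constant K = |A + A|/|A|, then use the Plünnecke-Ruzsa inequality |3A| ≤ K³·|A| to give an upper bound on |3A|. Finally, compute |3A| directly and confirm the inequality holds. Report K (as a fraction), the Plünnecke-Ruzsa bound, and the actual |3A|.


|A| = 5.
Step 1: Compute A + A by enumerating all 25 pairs.
A + A = {-8, -5, -4, -2, -1, 0, 1, 3, 4, 5, 8, 9, 10}, so |A + A| = 13.
Step 2: Doubling constant K = |A + A|/|A| = 13/5 = 13/5 ≈ 2.6000.
Step 3: Plünnecke-Ruzsa gives |3A| ≤ K³·|A| = (2.6000)³ · 5 ≈ 87.8800.
Step 4: Compute 3A = A + A + A directly by enumerating all triples (a,b,c) ∈ A³; |3A| = 24.
Step 5: Check 24 ≤ 87.8800? Yes ✓.

K = 13/5, Plünnecke-Ruzsa bound K³|A| ≈ 87.8800, |3A| = 24, inequality holds.


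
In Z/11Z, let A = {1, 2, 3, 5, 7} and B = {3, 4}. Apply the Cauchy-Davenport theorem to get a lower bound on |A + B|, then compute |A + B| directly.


Cauchy-Davenport: |A + B| ≥ min(p, |A| + |B| - 1) for A, B nonempty in Z/pZ.
|A| = 5, |B| = 2, p = 11.
CD lower bound = min(11, 5 + 2 - 1) = min(11, 6) = 6.
Compute A + B mod 11 directly:
a = 1: 1+3=4, 1+4=5
a = 2: 2+3=5, 2+4=6
a = 3: 3+3=6, 3+4=7
a = 5: 5+3=8, 5+4=9
a = 7: 7+3=10, 7+4=0
A + B = {0, 4, 5, 6, 7, 8, 9, 10}, so |A + B| = 8.
Verify: 8 ≥ 6? Yes ✓.

CD lower bound = 6, actual |A + B| = 8.


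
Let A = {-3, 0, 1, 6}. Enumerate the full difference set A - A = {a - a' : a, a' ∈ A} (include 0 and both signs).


A - A = {a - a' : a, a' ∈ A}.
Compute a - a' for each ordered pair (a, a'):
a = -3: -3--3=0, -3-0=-3, -3-1=-4, -3-6=-9
a = 0: 0--3=3, 0-0=0, 0-1=-1, 0-6=-6
a = 1: 1--3=4, 1-0=1, 1-1=0, 1-6=-5
a = 6: 6--3=9, 6-0=6, 6-1=5, 6-6=0
Collecting distinct values (and noting 0 appears from a-a):
A - A = {-9, -6, -5, -4, -3, -1, 0, 1, 3, 4, 5, 6, 9}
|A - A| = 13

A - A = {-9, -6, -5, -4, -3, -1, 0, 1, 3, 4, 5, 6, 9}


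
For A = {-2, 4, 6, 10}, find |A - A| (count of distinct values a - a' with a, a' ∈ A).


A - A = {a - a' : a, a' ∈ A}; |A| = 4.
Bounds: 2|A|-1 ≤ |A - A| ≤ |A|² - |A| + 1, i.e. 7 ≤ |A - A| ≤ 13.
Note: 0 ∈ A - A always (from a - a). The set is symmetric: if d ∈ A - A then -d ∈ A - A.
Enumerate nonzero differences d = a - a' with a > a' (then include -d):
Positive differences: {2, 4, 6, 8, 12}
Full difference set: {0} ∪ (positive diffs) ∪ (negative diffs).
|A - A| = 1 + 2·5 = 11 (matches direct enumeration: 11).

|A - A| = 11


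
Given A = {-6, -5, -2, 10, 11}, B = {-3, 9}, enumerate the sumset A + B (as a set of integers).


A + B = {a + b : a ∈ A, b ∈ B}.
Enumerate all |A|·|B| = 5·2 = 10 pairs (a, b) and collect distinct sums.
a = -6: -6+-3=-9, -6+9=3
a = -5: -5+-3=-8, -5+9=4
a = -2: -2+-3=-5, -2+9=7
a = 10: 10+-3=7, 10+9=19
a = 11: 11+-3=8, 11+9=20
Collecting distinct sums: A + B = {-9, -8, -5, 3, 4, 7, 8, 19, 20}
|A + B| = 9

A + B = {-9, -8, -5, 3, 4, 7, 8, 19, 20}


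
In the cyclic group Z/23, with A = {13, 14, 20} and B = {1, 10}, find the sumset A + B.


Work in Z/23Z: reduce every sum a + b modulo 23.
Enumerate all 6 pairs:
a = 13: 13+1=14, 13+10=0
a = 14: 14+1=15, 14+10=1
a = 20: 20+1=21, 20+10=7
Distinct residues collected: {0, 1, 7, 14, 15, 21}
|A + B| = 6 (out of 23 total residues).

A + B = {0, 1, 7, 14, 15, 21}


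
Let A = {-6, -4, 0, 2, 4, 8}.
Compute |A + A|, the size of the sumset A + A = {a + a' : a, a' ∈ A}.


A + A = {a + a' : a, a' ∈ A}; |A| = 6.
General bounds: 2|A| - 1 ≤ |A + A| ≤ |A|(|A|+1)/2, i.e. 11 ≤ |A + A| ≤ 21.
Lower bound 2|A|-1 is attained iff A is an arithmetic progression.
Enumerate sums a + a' for a ≤ a' (symmetric, so this suffices):
a = -6: -6+-6=-12, -6+-4=-10, -6+0=-6, -6+2=-4, -6+4=-2, -6+8=2
a = -4: -4+-4=-8, -4+0=-4, -4+2=-2, -4+4=0, -4+8=4
a = 0: 0+0=0, 0+2=2, 0+4=4, 0+8=8
a = 2: 2+2=4, 2+4=6, 2+8=10
a = 4: 4+4=8, 4+8=12
a = 8: 8+8=16
Distinct sums: {-12, -10, -8, -6, -4, -2, 0, 2, 4, 6, 8, 10, 12, 16}
|A + A| = 14

|A + A| = 14


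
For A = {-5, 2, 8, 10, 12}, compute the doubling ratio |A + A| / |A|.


|A| = 5.
Compute A + A by enumerating all 25 pairs.
A + A = {-10, -3, 3, 4, 5, 7, 10, 12, 14, 16, 18, 20, 22, 24}, so |A + A| = 14.
K = |A + A| / |A| = 14/5 (already in lowest terms) ≈ 2.8000.
Reference: AP of size 5 gives K = 9/5 ≈ 1.8000; a fully generic set of size 5 gives K ≈ 3.0000.

|A| = 5, |A + A| = 14, K = 14/5.


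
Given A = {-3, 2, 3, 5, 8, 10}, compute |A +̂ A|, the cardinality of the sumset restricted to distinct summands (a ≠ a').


Restricted sumset: A +̂ A = {a + a' : a ∈ A, a' ∈ A, a ≠ a'}.
Equivalently, take A + A and drop any sum 2a that is achievable ONLY as a + a for a ∈ A (i.e. sums representable only with equal summands).
Enumerate pairs (a, a') with a < a' (symmetric, so each unordered pair gives one sum; this covers all a ≠ a'):
  -3 + 2 = -1
  -3 + 3 = 0
  -3 + 5 = 2
  -3 + 8 = 5
  -3 + 10 = 7
  2 + 3 = 5
  2 + 5 = 7
  2 + 8 = 10
  2 + 10 = 12
  3 + 5 = 8
  3 + 8 = 11
  3 + 10 = 13
  5 + 8 = 13
  5 + 10 = 15
  8 + 10 = 18
Collected distinct sums: {-1, 0, 2, 5, 7, 8, 10, 11, 12, 13, 15, 18}
|A +̂ A| = 12
(Reference bound: |A +̂ A| ≥ 2|A| - 3 for |A| ≥ 2, with |A| = 6 giving ≥ 9.)

|A +̂ A| = 12


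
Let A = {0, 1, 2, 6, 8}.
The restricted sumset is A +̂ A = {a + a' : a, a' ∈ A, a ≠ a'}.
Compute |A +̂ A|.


Restricted sumset: A +̂ A = {a + a' : a ∈ A, a' ∈ A, a ≠ a'}.
Equivalently, take A + A and drop any sum 2a that is achievable ONLY as a + a for a ∈ A (i.e. sums representable only with equal summands).
Enumerate pairs (a, a') with a < a' (symmetric, so each unordered pair gives one sum; this covers all a ≠ a'):
  0 + 1 = 1
  0 + 2 = 2
  0 + 6 = 6
  0 + 8 = 8
  1 + 2 = 3
  1 + 6 = 7
  1 + 8 = 9
  2 + 6 = 8
  2 + 8 = 10
  6 + 8 = 14
Collected distinct sums: {1, 2, 3, 6, 7, 8, 9, 10, 14}
|A +̂ A| = 9
(Reference bound: |A +̂ A| ≥ 2|A| - 3 for |A| ≥ 2, with |A| = 5 giving ≥ 7.)

|A +̂ A| = 9


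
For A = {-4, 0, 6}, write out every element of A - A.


A - A = {a - a' : a, a' ∈ A}.
Compute a - a' for each ordered pair (a, a'):
a = -4: -4--4=0, -4-0=-4, -4-6=-10
a = 0: 0--4=4, 0-0=0, 0-6=-6
a = 6: 6--4=10, 6-0=6, 6-6=0
Collecting distinct values (and noting 0 appears from a-a):
A - A = {-10, -6, -4, 0, 4, 6, 10}
|A - A| = 7

A - A = {-10, -6, -4, 0, 4, 6, 10}


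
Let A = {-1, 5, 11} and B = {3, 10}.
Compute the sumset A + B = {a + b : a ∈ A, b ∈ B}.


A + B = {a + b : a ∈ A, b ∈ B}.
Enumerate all |A|·|B| = 3·2 = 6 pairs (a, b) and collect distinct sums.
a = -1: -1+3=2, -1+10=9
a = 5: 5+3=8, 5+10=15
a = 11: 11+3=14, 11+10=21
Collecting distinct sums: A + B = {2, 8, 9, 14, 15, 21}
|A + B| = 6

A + B = {2, 8, 9, 14, 15, 21}


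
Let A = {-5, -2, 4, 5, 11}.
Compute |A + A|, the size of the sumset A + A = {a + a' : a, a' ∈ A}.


A + A = {a + a' : a, a' ∈ A}; |A| = 5.
General bounds: 2|A| - 1 ≤ |A + A| ≤ |A|(|A|+1)/2, i.e. 9 ≤ |A + A| ≤ 15.
Lower bound 2|A|-1 is attained iff A is an arithmetic progression.
Enumerate sums a + a' for a ≤ a' (symmetric, so this suffices):
a = -5: -5+-5=-10, -5+-2=-7, -5+4=-1, -5+5=0, -5+11=6
a = -2: -2+-2=-4, -2+4=2, -2+5=3, -2+11=9
a = 4: 4+4=8, 4+5=9, 4+11=15
a = 5: 5+5=10, 5+11=16
a = 11: 11+11=22
Distinct sums: {-10, -7, -4, -1, 0, 2, 3, 6, 8, 9, 10, 15, 16, 22}
|A + A| = 14

|A + A| = 14


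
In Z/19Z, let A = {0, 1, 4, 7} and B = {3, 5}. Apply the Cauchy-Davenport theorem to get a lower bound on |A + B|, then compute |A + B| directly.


Cauchy-Davenport: |A + B| ≥ min(p, |A| + |B| - 1) for A, B nonempty in Z/pZ.
|A| = 4, |B| = 2, p = 19.
CD lower bound = min(19, 4 + 2 - 1) = min(19, 5) = 5.
Compute A + B mod 19 directly:
a = 0: 0+3=3, 0+5=5
a = 1: 1+3=4, 1+5=6
a = 4: 4+3=7, 4+5=9
a = 7: 7+3=10, 7+5=12
A + B = {3, 4, 5, 6, 7, 9, 10, 12}, so |A + B| = 8.
Verify: 8 ≥ 5? Yes ✓.

CD lower bound = 5, actual |A + B| = 8.


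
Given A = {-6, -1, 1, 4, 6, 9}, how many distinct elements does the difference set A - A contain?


A - A = {a - a' : a, a' ∈ A}; |A| = 6.
Bounds: 2|A|-1 ≤ |A - A| ≤ |A|² - |A| + 1, i.e. 11 ≤ |A - A| ≤ 31.
Note: 0 ∈ A - A always (from a - a). The set is symmetric: if d ∈ A - A then -d ∈ A - A.
Enumerate nonzero differences d = a - a' with a > a' (then include -d):
Positive differences: {2, 3, 5, 7, 8, 10, 12, 15}
Full difference set: {0} ∪ (positive diffs) ∪ (negative diffs).
|A - A| = 1 + 2·8 = 17 (matches direct enumeration: 17).

|A - A| = 17


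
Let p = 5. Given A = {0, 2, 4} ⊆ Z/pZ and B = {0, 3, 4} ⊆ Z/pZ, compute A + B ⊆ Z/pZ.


Work in Z/5Z: reduce every sum a + b modulo 5.
Enumerate all 9 pairs:
a = 0: 0+0=0, 0+3=3, 0+4=4
a = 2: 2+0=2, 2+3=0, 2+4=1
a = 4: 4+0=4, 4+3=2, 4+4=3
Distinct residues collected: {0, 1, 2, 3, 4}
|A + B| = 5 (out of 5 total residues).

A + B = {0, 1, 2, 3, 4}


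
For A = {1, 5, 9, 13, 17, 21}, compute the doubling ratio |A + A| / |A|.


|A| = 6.
Compute A + A by enumerating all 36 pairs.
A + A = {2, 6, 10, 14, 18, 22, 26, 30, 34, 38, 42}, so |A + A| = 11.
K = |A + A| / |A| = 11/6 (already in lowest terms) ≈ 1.8333.
Reference: AP of size 6 gives K = 11/6 ≈ 1.8333; a fully generic set of size 6 gives K ≈ 3.5000.

|A| = 6, |A + A| = 11, K = 11/6.


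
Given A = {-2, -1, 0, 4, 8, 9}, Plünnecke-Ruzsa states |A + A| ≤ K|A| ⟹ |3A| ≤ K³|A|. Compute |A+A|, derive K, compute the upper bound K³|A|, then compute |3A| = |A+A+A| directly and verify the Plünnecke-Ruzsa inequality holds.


|A| = 6.
Step 1: Compute A + A by enumerating all 36 pairs.
A + A = {-4, -3, -2, -1, 0, 2, 3, 4, 6, 7, 8, 9, 12, 13, 16, 17, 18}, so |A + A| = 17.
Step 2: Doubling constant K = |A + A|/|A| = 17/6 = 17/6 ≈ 2.8333.
Step 3: Plünnecke-Ruzsa gives |3A| ≤ K³·|A| = (2.8333)³ · 6 ≈ 136.4722.
Step 4: Compute 3A = A + A + A directly by enumerating all triples (a,b,c) ∈ A³; |3A| = 32.
Step 5: Check 32 ≤ 136.4722? Yes ✓.

K = 17/6, Plünnecke-Ruzsa bound K³|A| ≈ 136.4722, |3A| = 32, inequality holds.


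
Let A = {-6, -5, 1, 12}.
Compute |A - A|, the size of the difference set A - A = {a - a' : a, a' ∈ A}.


A - A = {a - a' : a, a' ∈ A}; |A| = 4.
Bounds: 2|A|-1 ≤ |A - A| ≤ |A|² - |A| + 1, i.e. 7 ≤ |A - A| ≤ 13.
Note: 0 ∈ A - A always (from a - a). The set is symmetric: if d ∈ A - A then -d ∈ A - A.
Enumerate nonzero differences d = a - a' with a > a' (then include -d):
Positive differences: {1, 6, 7, 11, 17, 18}
Full difference set: {0} ∪ (positive diffs) ∪ (negative diffs).
|A - A| = 1 + 2·6 = 13 (matches direct enumeration: 13).

|A - A| = 13


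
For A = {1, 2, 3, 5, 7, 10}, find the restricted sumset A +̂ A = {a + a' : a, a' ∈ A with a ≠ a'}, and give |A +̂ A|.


Restricted sumset: A +̂ A = {a + a' : a ∈ A, a' ∈ A, a ≠ a'}.
Equivalently, take A + A and drop any sum 2a that is achievable ONLY as a + a for a ∈ A (i.e. sums representable only with equal summands).
Enumerate pairs (a, a') with a < a' (symmetric, so each unordered pair gives one sum; this covers all a ≠ a'):
  1 + 2 = 3
  1 + 3 = 4
  1 + 5 = 6
  1 + 7 = 8
  1 + 10 = 11
  2 + 3 = 5
  2 + 5 = 7
  2 + 7 = 9
  2 + 10 = 12
  3 + 5 = 8
  3 + 7 = 10
  3 + 10 = 13
  5 + 7 = 12
  5 + 10 = 15
  7 + 10 = 17
Collected distinct sums: {3, 4, 5, 6, 7, 8, 9, 10, 11, 12, 13, 15, 17}
|A +̂ A| = 13
(Reference bound: |A +̂ A| ≥ 2|A| - 3 for |A| ≥ 2, with |A| = 6 giving ≥ 9.)

|A +̂ A| = 13


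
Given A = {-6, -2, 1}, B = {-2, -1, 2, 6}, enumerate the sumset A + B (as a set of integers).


A + B = {a + b : a ∈ A, b ∈ B}.
Enumerate all |A|·|B| = 3·4 = 12 pairs (a, b) and collect distinct sums.
a = -6: -6+-2=-8, -6+-1=-7, -6+2=-4, -6+6=0
a = -2: -2+-2=-4, -2+-1=-3, -2+2=0, -2+6=4
a = 1: 1+-2=-1, 1+-1=0, 1+2=3, 1+6=7
Collecting distinct sums: A + B = {-8, -7, -4, -3, -1, 0, 3, 4, 7}
|A + B| = 9

A + B = {-8, -7, -4, -3, -1, 0, 3, 4, 7}


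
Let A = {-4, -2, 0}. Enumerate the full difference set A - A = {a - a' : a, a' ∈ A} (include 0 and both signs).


A - A = {a - a' : a, a' ∈ A}.
Compute a - a' for each ordered pair (a, a'):
a = -4: -4--4=0, -4--2=-2, -4-0=-4
a = -2: -2--4=2, -2--2=0, -2-0=-2
a = 0: 0--4=4, 0--2=2, 0-0=0
Collecting distinct values (and noting 0 appears from a-a):
A - A = {-4, -2, 0, 2, 4}
|A - A| = 5

A - A = {-4, -2, 0, 2, 4}


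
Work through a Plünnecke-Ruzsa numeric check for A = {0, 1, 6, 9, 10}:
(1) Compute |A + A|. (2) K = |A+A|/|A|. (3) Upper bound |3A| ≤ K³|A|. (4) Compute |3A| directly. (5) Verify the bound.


|A| = 5.
Step 1: Compute A + A by enumerating all 25 pairs.
A + A = {0, 1, 2, 6, 7, 9, 10, 11, 12, 15, 16, 18, 19, 20}, so |A + A| = 14.
Step 2: Doubling constant K = |A + A|/|A| = 14/5 = 14/5 ≈ 2.8000.
Step 3: Plünnecke-Ruzsa gives |3A| ≤ K³·|A| = (2.8000)³ · 5 ≈ 109.7600.
Step 4: Compute 3A = A + A + A directly by enumerating all triples (a,b,c) ∈ A³; |3A| = 27.
Step 5: Check 27 ≤ 109.7600? Yes ✓.

K = 14/5, Plünnecke-Ruzsa bound K³|A| ≈ 109.7600, |3A| = 27, inequality holds.


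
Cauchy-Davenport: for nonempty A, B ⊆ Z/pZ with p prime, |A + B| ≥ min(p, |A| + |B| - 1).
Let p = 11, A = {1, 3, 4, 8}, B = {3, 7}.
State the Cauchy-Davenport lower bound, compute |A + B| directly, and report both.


Cauchy-Davenport: |A + B| ≥ min(p, |A| + |B| - 1) for A, B nonempty in Z/pZ.
|A| = 4, |B| = 2, p = 11.
CD lower bound = min(11, 4 + 2 - 1) = min(11, 5) = 5.
Compute A + B mod 11 directly:
a = 1: 1+3=4, 1+7=8
a = 3: 3+3=6, 3+7=10
a = 4: 4+3=7, 4+7=0
a = 8: 8+3=0, 8+7=4
A + B = {0, 4, 6, 7, 8, 10}, so |A + B| = 6.
Verify: 6 ≥ 5? Yes ✓.

CD lower bound = 5, actual |A + B| = 6.


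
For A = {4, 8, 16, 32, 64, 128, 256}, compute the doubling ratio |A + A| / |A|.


|A| = 7.
Compute A + A by enumerating all 49 pairs.
A + A = {8, 12, 16, 20, 24, 32, 36, 40, 48, 64, 68, 72, 80, 96, 128, 132, 136, 144, 160, 192, 256, 260, 264, 272, 288, 320, 384, 512}, so |A + A| = 28.
K = |A + A| / |A| = 28/7 = 4/1 ≈ 4.0000.
Reference: AP of size 7 gives K = 13/7 ≈ 1.8571; a fully generic set of size 7 gives K ≈ 4.0000.

|A| = 7, |A + A| = 28, K = 28/7 = 4/1.


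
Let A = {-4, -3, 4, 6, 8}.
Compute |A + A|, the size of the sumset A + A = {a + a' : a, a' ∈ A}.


A + A = {a + a' : a, a' ∈ A}; |A| = 5.
General bounds: 2|A| - 1 ≤ |A + A| ≤ |A|(|A|+1)/2, i.e. 9 ≤ |A + A| ≤ 15.
Lower bound 2|A|-1 is attained iff A is an arithmetic progression.
Enumerate sums a + a' for a ≤ a' (symmetric, so this suffices):
a = -4: -4+-4=-8, -4+-3=-7, -4+4=0, -4+6=2, -4+8=4
a = -3: -3+-3=-6, -3+4=1, -3+6=3, -3+8=5
a = 4: 4+4=8, 4+6=10, 4+8=12
a = 6: 6+6=12, 6+8=14
a = 8: 8+8=16
Distinct sums: {-8, -7, -6, 0, 1, 2, 3, 4, 5, 8, 10, 12, 14, 16}
|A + A| = 14

|A + A| = 14


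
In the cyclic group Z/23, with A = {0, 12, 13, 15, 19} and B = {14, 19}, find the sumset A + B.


Work in Z/23Z: reduce every sum a + b modulo 23.
Enumerate all 10 pairs:
a = 0: 0+14=14, 0+19=19
a = 12: 12+14=3, 12+19=8
a = 13: 13+14=4, 13+19=9
a = 15: 15+14=6, 15+19=11
a = 19: 19+14=10, 19+19=15
Distinct residues collected: {3, 4, 6, 8, 9, 10, 11, 14, 15, 19}
|A + B| = 10 (out of 23 total residues).

A + B = {3, 4, 6, 8, 9, 10, 11, 14, 15, 19}


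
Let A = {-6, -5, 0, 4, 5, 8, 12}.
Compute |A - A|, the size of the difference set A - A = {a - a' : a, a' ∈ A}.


A - A = {a - a' : a, a' ∈ A}; |A| = 7.
Bounds: 2|A|-1 ≤ |A - A| ≤ |A|² - |A| + 1, i.e. 13 ≤ |A - A| ≤ 43.
Note: 0 ∈ A - A always (from a - a). The set is symmetric: if d ∈ A - A then -d ∈ A - A.
Enumerate nonzero differences d = a - a' with a > a' (then include -d):
Positive differences: {1, 3, 4, 5, 6, 7, 8, 9, 10, 11, 12, 13, 14, 17, 18}
Full difference set: {0} ∪ (positive diffs) ∪ (negative diffs).
|A - A| = 1 + 2·15 = 31 (matches direct enumeration: 31).

|A - A| = 31


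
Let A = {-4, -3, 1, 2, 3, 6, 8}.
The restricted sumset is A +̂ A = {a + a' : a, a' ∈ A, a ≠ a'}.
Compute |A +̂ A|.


Restricted sumset: A +̂ A = {a + a' : a ∈ A, a' ∈ A, a ≠ a'}.
Equivalently, take A + A and drop any sum 2a that is achievable ONLY as a + a for a ∈ A (i.e. sums representable only with equal summands).
Enumerate pairs (a, a') with a < a' (symmetric, so each unordered pair gives one sum; this covers all a ≠ a'):
  -4 + -3 = -7
  -4 + 1 = -3
  -4 + 2 = -2
  -4 + 3 = -1
  -4 + 6 = 2
  -4 + 8 = 4
  -3 + 1 = -2
  -3 + 2 = -1
  -3 + 3 = 0
  -3 + 6 = 3
  -3 + 8 = 5
  1 + 2 = 3
  1 + 3 = 4
  1 + 6 = 7
  1 + 8 = 9
  2 + 3 = 5
  2 + 6 = 8
  2 + 8 = 10
  3 + 6 = 9
  3 + 8 = 11
  6 + 8 = 14
Collected distinct sums: {-7, -3, -2, -1, 0, 2, 3, 4, 5, 7, 8, 9, 10, 11, 14}
|A +̂ A| = 15
(Reference bound: |A +̂ A| ≥ 2|A| - 3 for |A| ≥ 2, with |A| = 7 giving ≥ 11.)

|A +̂ A| = 15


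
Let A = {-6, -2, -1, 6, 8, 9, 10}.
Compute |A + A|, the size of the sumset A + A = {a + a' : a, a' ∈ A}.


A + A = {a + a' : a, a' ∈ A}; |A| = 7.
General bounds: 2|A| - 1 ≤ |A + A| ≤ |A|(|A|+1)/2, i.e. 13 ≤ |A + A| ≤ 28.
Lower bound 2|A|-1 is attained iff A is an arithmetic progression.
Enumerate sums a + a' for a ≤ a' (symmetric, so this suffices):
a = -6: -6+-6=-12, -6+-2=-8, -6+-1=-7, -6+6=0, -6+8=2, -6+9=3, -6+10=4
a = -2: -2+-2=-4, -2+-1=-3, -2+6=4, -2+8=6, -2+9=7, -2+10=8
a = -1: -1+-1=-2, -1+6=5, -1+8=7, -1+9=8, -1+10=9
a = 6: 6+6=12, 6+8=14, 6+9=15, 6+10=16
a = 8: 8+8=16, 8+9=17, 8+10=18
a = 9: 9+9=18, 9+10=19
a = 10: 10+10=20
Distinct sums: {-12, -8, -7, -4, -3, -2, 0, 2, 3, 4, 5, 6, 7, 8, 9, 12, 14, 15, 16, 17, 18, 19, 20}
|A + A| = 23

|A + A| = 23


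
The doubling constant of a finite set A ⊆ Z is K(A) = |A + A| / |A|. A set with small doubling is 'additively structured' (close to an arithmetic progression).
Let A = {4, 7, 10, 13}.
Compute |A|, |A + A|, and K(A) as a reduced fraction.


|A| = 4.
Compute A + A by enumerating all 16 pairs.
A + A = {8, 11, 14, 17, 20, 23, 26}, so |A + A| = 7.
K = |A + A| / |A| = 7/4 (already in lowest terms) ≈ 1.7500.
Reference: AP of size 4 gives K = 7/4 ≈ 1.7500; a fully generic set of size 4 gives K ≈ 2.5000.

|A| = 4, |A + A| = 7, K = 7/4.


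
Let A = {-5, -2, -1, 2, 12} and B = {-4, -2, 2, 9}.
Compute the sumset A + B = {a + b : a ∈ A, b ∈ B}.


A + B = {a + b : a ∈ A, b ∈ B}.
Enumerate all |A|·|B| = 5·4 = 20 pairs (a, b) and collect distinct sums.
a = -5: -5+-4=-9, -5+-2=-7, -5+2=-3, -5+9=4
a = -2: -2+-4=-6, -2+-2=-4, -2+2=0, -2+9=7
a = -1: -1+-4=-5, -1+-2=-3, -1+2=1, -1+9=8
a = 2: 2+-4=-2, 2+-2=0, 2+2=4, 2+9=11
a = 12: 12+-4=8, 12+-2=10, 12+2=14, 12+9=21
Collecting distinct sums: A + B = {-9, -7, -6, -5, -4, -3, -2, 0, 1, 4, 7, 8, 10, 11, 14, 21}
|A + B| = 16

A + B = {-9, -7, -6, -5, -4, -3, -2, 0, 1, 4, 7, 8, 10, 11, 14, 21}


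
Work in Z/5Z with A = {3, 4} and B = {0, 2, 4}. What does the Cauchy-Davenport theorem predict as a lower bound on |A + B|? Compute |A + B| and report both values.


Cauchy-Davenport: |A + B| ≥ min(p, |A| + |B| - 1) for A, B nonempty in Z/pZ.
|A| = 2, |B| = 3, p = 5.
CD lower bound = min(5, 2 + 3 - 1) = min(5, 4) = 4.
Compute A + B mod 5 directly:
a = 3: 3+0=3, 3+2=0, 3+4=2
a = 4: 4+0=4, 4+2=1, 4+4=3
A + B = {0, 1, 2, 3, 4}, so |A + B| = 5.
Verify: 5 ≥ 4? Yes ✓.

CD lower bound = 4, actual |A + B| = 5.


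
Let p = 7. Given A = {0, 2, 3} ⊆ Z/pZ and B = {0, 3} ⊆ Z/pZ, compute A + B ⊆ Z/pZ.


Work in Z/7Z: reduce every sum a + b modulo 7.
Enumerate all 6 pairs:
a = 0: 0+0=0, 0+3=3
a = 2: 2+0=2, 2+3=5
a = 3: 3+0=3, 3+3=6
Distinct residues collected: {0, 2, 3, 5, 6}
|A + B| = 5 (out of 7 total residues).

A + B = {0, 2, 3, 5, 6}


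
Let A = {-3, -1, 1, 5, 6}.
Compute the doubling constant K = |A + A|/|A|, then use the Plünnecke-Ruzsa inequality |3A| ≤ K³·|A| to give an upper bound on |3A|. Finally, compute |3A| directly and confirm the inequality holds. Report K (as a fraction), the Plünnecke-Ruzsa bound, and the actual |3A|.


|A| = 5.
Step 1: Compute A + A by enumerating all 25 pairs.
A + A = {-6, -4, -2, 0, 2, 3, 4, 5, 6, 7, 10, 11, 12}, so |A + A| = 13.
Step 2: Doubling constant K = |A + A|/|A| = 13/5 = 13/5 ≈ 2.6000.
Step 3: Plünnecke-Ruzsa gives |3A| ≤ K³·|A| = (2.6000)³ · 5 ≈ 87.8800.
Step 4: Compute 3A = A + A + A directly by enumerating all triples (a,b,c) ∈ A³; |3A| = 23.
Step 5: Check 23 ≤ 87.8800? Yes ✓.

K = 13/5, Plünnecke-Ruzsa bound K³|A| ≈ 87.8800, |3A| = 23, inequality holds.


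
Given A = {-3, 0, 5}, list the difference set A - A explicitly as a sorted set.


A - A = {a - a' : a, a' ∈ A}.
Compute a - a' for each ordered pair (a, a'):
a = -3: -3--3=0, -3-0=-3, -3-5=-8
a = 0: 0--3=3, 0-0=0, 0-5=-5
a = 5: 5--3=8, 5-0=5, 5-5=0
Collecting distinct values (and noting 0 appears from a-a):
A - A = {-8, -5, -3, 0, 3, 5, 8}
|A - A| = 7

A - A = {-8, -5, -3, 0, 3, 5, 8}


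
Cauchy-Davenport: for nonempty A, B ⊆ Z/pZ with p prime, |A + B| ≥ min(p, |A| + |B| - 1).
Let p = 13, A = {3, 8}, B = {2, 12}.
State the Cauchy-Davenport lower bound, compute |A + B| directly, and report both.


Cauchy-Davenport: |A + B| ≥ min(p, |A| + |B| - 1) for A, B nonempty in Z/pZ.
|A| = 2, |B| = 2, p = 13.
CD lower bound = min(13, 2 + 2 - 1) = min(13, 3) = 3.
Compute A + B mod 13 directly:
a = 3: 3+2=5, 3+12=2
a = 8: 8+2=10, 8+12=7
A + B = {2, 5, 7, 10}, so |A + B| = 4.
Verify: 4 ≥ 3? Yes ✓.

CD lower bound = 3, actual |A + B| = 4.


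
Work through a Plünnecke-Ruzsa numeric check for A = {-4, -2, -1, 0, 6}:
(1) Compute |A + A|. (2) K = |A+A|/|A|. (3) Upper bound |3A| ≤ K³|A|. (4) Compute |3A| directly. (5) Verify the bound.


|A| = 5.
Step 1: Compute A + A by enumerating all 25 pairs.
A + A = {-8, -6, -5, -4, -3, -2, -1, 0, 2, 4, 5, 6, 12}, so |A + A| = 13.
Step 2: Doubling constant K = |A + A|/|A| = 13/5 = 13/5 ≈ 2.6000.
Step 3: Plünnecke-Ruzsa gives |3A| ≤ K³·|A| = (2.6000)³ · 5 ≈ 87.8800.
Step 4: Compute 3A = A + A + A directly by enumerating all triples (a,b,c) ∈ A³; |3A| = 23.
Step 5: Check 23 ≤ 87.8800? Yes ✓.

K = 13/5, Plünnecke-Ruzsa bound K³|A| ≈ 87.8800, |3A| = 23, inequality holds.


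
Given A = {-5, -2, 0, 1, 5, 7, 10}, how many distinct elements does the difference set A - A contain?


A - A = {a - a' : a, a' ∈ A}; |A| = 7.
Bounds: 2|A|-1 ≤ |A - A| ≤ |A|² - |A| + 1, i.e. 13 ≤ |A - A| ≤ 43.
Note: 0 ∈ A - A always (from a - a). The set is symmetric: if d ∈ A - A then -d ∈ A - A.
Enumerate nonzero differences d = a - a' with a > a' (then include -d):
Positive differences: {1, 2, 3, 4, 5, 6, 7, 9, 10, 12, 15}
Full difference set: {0} ∪ (positive diffs) ∪ (negative diffs).
|A - A| = 1 + 2·11 = 23 (matches direct enumeration: 23).

|A - A| = 23


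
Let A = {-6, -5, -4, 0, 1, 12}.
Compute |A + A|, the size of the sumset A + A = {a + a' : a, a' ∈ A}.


A + A = {a + a' : a, a' ∈ A}; |A| = 6.
General bounds: 2|A| - 1 ≤ |A + A| ≤ |A|(|A|+1)/2, i.e. 11 ≤ |A + A| ≤ 21.
Lower bound 2|A|-1 is attained iff A is an arithmetic progression.
Enumerate sums a + a' for a ≤ a' (symmetric, so this suffices):
a = -6: -6+-6=-12, -6+-5=-11, -6+-4=-10, -6+0=-6, -6+1=-5, -6+12=6
a = -5: -5+-5=-10, -5+-4=-9, -5+0=-5, -5+1=-4, -5+12=7
a = -4: -4+-4=-8, -4+0=-4, -4+1=-3, -4+12=8
a = 0: 0+0=0, 0+1=1, 0+12=12
a = 1: 1+1=2, 1+12=13
a = 12: 12+12=24
Distinct sums: {-12, -11, -10, -9, -8, -6, -5, -4, -3, 0, 1, 2, 6, 7, 8, 12, 13, 24}
|A + A| = 18

|A + A| = 18


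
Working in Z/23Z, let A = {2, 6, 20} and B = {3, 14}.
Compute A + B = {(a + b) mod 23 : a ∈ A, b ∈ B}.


Work in Z/23Z: reduce every sum a + b modulo 23.
Enumerate all 6 pairs:
a = 2: 2+3=5, 2+14=16
a = 6: 6+3=9, 6+14=20
a = 20: 20+3=0, 20+14=11
Distinct residues collected: {0, 5, 9, 11, 16, 20}
|A + B| = 6 (out of 23 total residues).

A + B = {0, 5, 9, 11, 16, 20}


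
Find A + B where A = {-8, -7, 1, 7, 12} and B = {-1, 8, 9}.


A + B = {a + b : a ∈ A, b ∈ B}.
Enumerate all |A|·|B| = 5·3 = 15 pairs (a, b) and collect distinct sums.
a = -8: -8+-1=-9, -8+8=0, -8+9=1
a = -7: -7+-1=-8, -7+8=1, -7+9=2
a = 1: 1+-1=0, 1+8=9, 1+9=10
a = 7: 7+-1=6, 7+8=15, 7+9=16
a = 12: 12+-1=11, 12+8=20, 12+9=21
Collecting distinct sums: A + B = {-9, -8, 0, 1, 2, 6, 9, 10, 11, 15, 16, 20, 21}
|A + B| = 13

A + B = {-9, -8, 0, 1, 2, 6, 9, 10, 11, 15, 16, 20, 21}


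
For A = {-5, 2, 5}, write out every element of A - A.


A - A = {a - a' : a, a' ∈ A}.
Compute a - a' for each ordered pair (a, a'):
a = -5: -5--5=0, -5-2=-7, -5-5=-10
a = 2: 2--5=7, 2-2=0, 2-5=-3
a = 5: 5--5=10, 5-2=3, 5-5=0
Collecting distinct values (and noting 0 appears from a-a):
A - A = {-10, -7, -3, 0, 3, 7, 10}
|A - A| = 7

A - A = {-10, -7, -3, 0, 3, 7, 10}


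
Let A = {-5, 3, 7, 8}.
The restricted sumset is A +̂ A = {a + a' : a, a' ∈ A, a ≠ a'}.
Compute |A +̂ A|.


Restricted sumset: A +̂ A = {a + a' : a ∈ A, a' ∈ A, a ≠ a'}.
Equivalently, take A + A and drop any sum 2a that is achievable ONLY as a + a for a ∈ A (i.e. sums representable only with equal summands).
Enumerate pairs (a, a') with a < a' (symmetric, so each unordered pair gives one sum; this covers all a ≠ a'):
  -5 + 3 = -2
  -5 + 7 = 2
  -5 + 8 = 3
  3 + 7 = 10
  3 + 8 = 11
  7 + 8 = 15
Collected distinct sums: {-2, 2, 3, 10, 11, 15}
|A +̂ A| = 6
(Reference bound: |A +̂ A| ≥ 2|A| - 3 for |A| ≥ 2, with |A| = 4 giving ≥ 5.)

|A +̂ A| = 6


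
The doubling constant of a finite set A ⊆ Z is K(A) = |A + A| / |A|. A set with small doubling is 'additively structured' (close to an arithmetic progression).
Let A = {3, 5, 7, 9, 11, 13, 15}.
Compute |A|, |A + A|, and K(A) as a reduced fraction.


|A| = 7.
Compute A + A by enumerating all 49 pairs.
A + A = {6, 8, 10, 12, 14, 16, 18, 20, 22, 24, 26, 28, 30}, so |A + A| = 13.
K = |A + A| / |A| = 13/7 (already in lowest terms) ≈ 1.8571.
Reference: AP of size 7 gives K = 13/7 ≈ 1.8571; a fully generic set of size 7 gives K ≈ 4.0000.

|A| = 7, |A + A| = 13, K = 13/7.


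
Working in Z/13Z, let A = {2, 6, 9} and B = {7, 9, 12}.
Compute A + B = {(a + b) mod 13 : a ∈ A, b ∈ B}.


Work in Z/13Z: reduce every sum a + b modulo 13.
Enumerate all 9 pairs:
a = 2: 2+7=9, 2+9=11, 2+12=1
a = 6: 6+7=0, 6+9=2, 6+12=5
a = 9: 9+7=3, 9+9=5, 9+12=8
Distinct residues collected: {0, 1, 2, 3, 5, 8, 9, 11}
|A + B| = 8 (out of 13 total residues).

A + B = {0, 1, 2, 3, 5, 8, 9, 11}


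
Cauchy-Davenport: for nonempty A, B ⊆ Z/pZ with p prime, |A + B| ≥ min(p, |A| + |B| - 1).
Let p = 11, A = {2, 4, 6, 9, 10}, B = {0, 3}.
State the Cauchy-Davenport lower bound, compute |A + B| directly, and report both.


Cauchy-Davenport: |A + B| ≥ min(p, |A| + |B| - 1) for A, B nonempty in Z/pZ.
|A| = 5, |B| = 2, p = 11.
CD lower bound = min(11, 5 + 2 - 1) = min(11, 6) = 6.
Compute A + B mod 11 directly:
a = 2: 2+0=2, 2+3=5
a = 4: 4+0=4, 4+3=7
a = 6: 6+0=6, 6+3=9
a = 9: 9+0=9, 9+3=1
a = 10: 10+0=10, 10+3=2
A + B = {1, 2, 4, 5, 6, 7, 9, 10}, so |A + B| = 8.
Verify: 8 ≥ 6? Yes ✓.

CD lower bound = 6, actual |A + B| = 8.


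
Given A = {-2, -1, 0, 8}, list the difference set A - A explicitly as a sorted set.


A - A = {a - a' : a, a' ∈ A}.
Compute a - a' for each ordered pair (a, a'):
a = -2: -2--2=0, -2--1=-1, -2-0=-2, -2-8=-10
a = -1: -1--2=1, -1--1=0, -1-0=-1, -1-8=-9
a = 0: 0--2=2, 0--1=1, 0-0=0, 0-8=-8
a = 8: 8--2=10, 8--1=9, 8-0=8, 8-8=0
Collecting distinct values (and noting 0 appears from a-a):
A - A = {-10, -9, -8, -2, -1, 0, 1, 2, 8, 9, 10}
|A - A| = 11

A - A = {-10, -9, -8, -2, -1, 0, 1, 2, 8, 9, 10}


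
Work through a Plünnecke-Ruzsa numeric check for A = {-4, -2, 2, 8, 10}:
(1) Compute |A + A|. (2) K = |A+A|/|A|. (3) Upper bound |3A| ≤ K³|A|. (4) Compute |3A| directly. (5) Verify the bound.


|A| = 5.
Step 1: Compute A + A by enumerating all 25 pairs.
A + A = {-8, -6, -4, -2, 0, 4, 6, 8, 10, 12, 16, 18, 20}, so |A + A| = 13.
Step 2: Doubling constant K = |A + A|/|A| = 13/5 = 13/5 ≈ 2.6000.
Step 3: Plünnecke-Ruzsa gives |3A| ≤ K³·|A| = (2.6000)³ · 5 ≈ 87.8800.
Step 4: Compute 3A = A + A + A directly by enumerating all triples (a,b,c) ∈ A³; |3A| = 22.
Step 5: Check 22 ≤ 87.8800? Yes ✓.

K = 13/5, Plünnecke-Ruzsa bound K³|A| ≈ 87.8800, |3A| = 22, inequality holds.


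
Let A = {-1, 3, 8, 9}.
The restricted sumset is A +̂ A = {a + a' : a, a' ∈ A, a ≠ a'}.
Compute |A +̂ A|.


Restricted sumset: A +̂ A = {a + a' : a ∈ A, a' ∈ A, a ≠ a'}.
Equivalently, take A + A and drop any sum 2a that is achievable ONLY as a + a for a ∈ A (i.e. sums representable only with equal summands).
Enumerate pairs (a, a') with a < a' (symmetric, so each unordered pair gives one sum; this covers all a ≠ a'):
  -1 + 3 = 2
  -1 + 8 = 7
  -1 + 9 = 8
  3 + 8 = 11
  3 + 9 = 12
  8 + 9 = 17
Collected distinct sums: {2, 7, 8, 11, 12, 17}
|A +̂ A| = 6
(Reference bound: |A +̂ A| ≥ 2|A| - 3 for |A| ≥ 2, with |A| = 4 giving ≥ 5.)

|A +̂ A| = 6


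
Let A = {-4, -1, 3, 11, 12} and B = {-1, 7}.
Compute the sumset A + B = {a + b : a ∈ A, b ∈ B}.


A + B = {a + b : a ∈ A, b ∈ B}.
Enumerate all |A|·|B| = 5·2 = 10 pairs (a, b) and collect distinct sums.
a = -4: -4+-1=-5, -4+7=3
a = -1: -1+-1=-2, -1+7=6
a = 3: 3+-1=2, 3+7=10
a = 11: 11+-1=10, 11+7=18
a = 12: 12+-1=11, 12+7=19
Collecting distinct sums: A + B = {-5, -2, 2, 3, 6, 10, 11, 18, 19}
|A + B| = 9

A + B = {-5, -2, 2, 3, 6, 10, 11, 18, 19}


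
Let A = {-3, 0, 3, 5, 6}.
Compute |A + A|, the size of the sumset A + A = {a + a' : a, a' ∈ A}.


A + A = {a + a' : a, a' ∈ A}; |A| = 5.
General bounds: 2|A| - 1 ≤ |A + A| ≤ |A|(|A|+1)/2, i.e. 9 ≤ |A + A| ≤ 15.
Lower bound 2|A|-1 is attained iff A is an arithmetic progression.
Enumerate sums a + a' for a ≤ a' (symmetric, so this suffices):
a = -3: -3+-3=-6, -3+0=-3, -3+3=0, -3+5=2, -3+6=3
a = 0: 0+0=0, 0+3=3, 0+5=5, 0+6=6
a = 3: 3+3=6, 3+5=8, 3+6=9
a = 5: 5+5=10, 5+6=11
a = 6: 6+6=12
Distinct sums: {-6, -3, 0, 2, 3, 5, 6, 8, 9, 10, 11, 12}
|A + A| = 12

|A + A| = 12


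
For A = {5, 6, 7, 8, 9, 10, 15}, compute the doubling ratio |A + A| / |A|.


|A| = 7.
Compute A + A by enumerating all 49 pairs.
A + A = {10, 11, 12, 13, 14, 15, 16, 17, 18, 19, 20, 21, 22, 23, 24, 25, 30}, so |A + A| = 17.
K = |A + A| / |A| = 17/7 (already in lowest terms) ≈ 2.4286.
Reference: AP of size 7 gives K = 13/7 ≈ 1.8571; a fully generic set of size 7 gives K ≈ 4.0000.

|A| = 7, |A + A| = 17, K = 17/7.


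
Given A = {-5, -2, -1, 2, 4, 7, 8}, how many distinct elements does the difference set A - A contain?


A - A = {a - a' : a, a' ∈ A}; |A| = 7.
Bounds: 2|A|-1 ≤ |A - A| ≤ |A|² - |A| + 1, i.e. 13 ≤ |A - A| ≤ 43.
Note: 0 ∈ A - A always (from a - a). The set is symmetric: if d ∈ A - A then -d ∈ A - A.
Enumerate nonzero differences d = a - a' with a > a' (then include -d):
Positive differences: {1, 2, 3, 4, 5, 6, 7, 8, 9, 10, 12, 13}
Full difference set: {0} ∪ (positive diffs) ∪ (negative diffs).
|A - A| = 1 + 2·12 = 25 (matches direct enumeration: 25).

|A - A| = 25


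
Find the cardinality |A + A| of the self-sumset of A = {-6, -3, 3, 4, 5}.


A + A = {a + a' : a, a' ∈ A}; |A| = 5.
General bounds: 2|A| - 1 ≤ |A + A| ≤ |A|(|A|+1)/2, i.e. 9 ≤ |A + A| ≤ 15.
Lower bound 2|A|-1 is attained iff A is an arithmetic progression.
Enumerate sums a + a' for a ≤ a' (symmetric, so this suffices):
a = -6: -6+-6=-12, -6+-3=-9, -6+3=-3, -6+4=-2, -6+5=-1
a = -3: -3+-3=-6, -3+3=0, -3+4=1, -3+5=2
a = 3: 3+3=6, 3+4=7, 3+5=8
a = 4: 4+4=8, 4+5=9
a = 5: 5+5=10
Distinct sums: {-12, -9, -6, -3, -2, -1, 0, 1, 2, 6, 7, 8, 9, 10}
|A + A| = 14

|A + A| = 14


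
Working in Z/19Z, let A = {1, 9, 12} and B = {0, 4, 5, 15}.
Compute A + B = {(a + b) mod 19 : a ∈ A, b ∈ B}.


Work in Z/19Z: reduce every sum a + b modulo 19.
Enumerate all 12 pairs:
a = 1: 1+0=1, 1+4=5, 1+5=6, 1+15=16
a = 9: 9+0=9, 9+4=13, 9+5=14, 9+15=5
a = 12: 12+0=12, 12+4=16, 12+5=17, 12+15=8
Distinct residues collected: {1, 5, 6, 8, 9, 12, 13, 14, 16, 17}
|A + B| = 10 (out of 19 total residues).

A + B = {1, 5, 6, 8, 9, 12, 13, 14, 16, 17}


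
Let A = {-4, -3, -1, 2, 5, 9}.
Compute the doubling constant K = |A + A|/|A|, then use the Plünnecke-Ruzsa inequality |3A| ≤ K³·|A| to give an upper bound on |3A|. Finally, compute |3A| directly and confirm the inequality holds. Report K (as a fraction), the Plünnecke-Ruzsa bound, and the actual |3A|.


|A| = 6.
Step 1: Compute A + A by enumerating all 36 pairs.
A + A = {-8, -7, -6, -5, -4, -2, -1, 1, 2, 4, 5, 6, 7, 8, 10, 11, 14, 18}, so |A + A| = 18.
Step 2: Doubling constant K = |A + A|/|A| = 18/6 = 18/6 ≈ 3.0000.
Step 3: Plünnecke-Ruzsa gives |3A| ≤ K³·|A| = (3.0000)³ · 6 ≈ 162.0000.
Step 4: Compute 3A = A + A + A directly by enumerating all triples (a,b,c) ∈ A³; |3A| = 34.
Step 5: Check 34 ≤ 162.0000? Yes ✓.

K = 18/6, Plünnecke-Ruzsa bound K³|A| ≈ 162.0000, |3A| = 34, inequality holds.


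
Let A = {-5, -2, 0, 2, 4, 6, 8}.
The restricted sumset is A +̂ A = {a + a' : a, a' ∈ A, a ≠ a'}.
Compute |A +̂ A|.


Restricted sumset: A +̂ A = {a + a' : a ∈ A, a' ∈ A, a ≠ a'}.
Equivalently, take A + A and drop any sum 2a that is achievable ONLY as a + a for a ∈ A (i.e. sums representable only with equal summands).
Enumerate pairs (a, a') with a < a' (symmetric, so each unordered pair gives one sum; this covers all a ≠ a'):
  -5 + -2 = -7
  -5 + 0 = -5
  -5 + 2 = -3
  -5 + 4 = -1
  -5 + 6 = 1
  -5 + 8 = 3
  -2 + 0 = -2
  -2 + 2 = 0
  -2 + 4 = 2
  -2 + 6 = 4
  -2 + 8 = 6
  0 + 2 = 2
  0 + 4 = 4
  0 + 6 = 6
  0 + 8 = 8
  2 + 4 = 6
  2 + 6 = 8
  2 + 8 = 10
  4 + 6 = 10
  4 + 8 = 12
  6 + 8 = 14
Collected distinct sums: {-7, -5, -3, -2, -1, 0, 1, 2, 3, 4, 6, 8, 10, 12, 14}
|A +̂ A| = 15
(Reference bound: |A +̂ A| ≥ 2|A| - 3 for |A| ≥ 2, with |A| = 7 giving ≥ 11.)

|A +̂ A| = 15


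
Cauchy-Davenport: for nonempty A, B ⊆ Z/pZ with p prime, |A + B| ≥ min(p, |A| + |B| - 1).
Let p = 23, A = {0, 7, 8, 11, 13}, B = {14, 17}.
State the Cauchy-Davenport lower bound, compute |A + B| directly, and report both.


Cauchy-Davenport: |A + B| ≥ min(p, |A| + |B| - 1) for A, B nonempty in Z/pZ.
|A| = 5, |B| = 2, p = 23.
CD lower bound = min(23, 5 + 2 - 1) = min(23, 6) = 6.
Compute A + B mod 23 directly:
a = 0: 0+14=14, 0+17=17
a = 7: 7+14=21, 7+17=1
a = 8: 8+14=22, 8+17=2
a = 11: 11+14=2, 11+17=5
a = 13: 13+14=4, 13+17=7
A + B = {1, 2, 4, 5, 7, 14, 17, 21, 22}, so |A + B| = 9.
Verify: 9 ≥ 6? Yes ✓.

CD lower bound = 6, actual |A + B| = 9.


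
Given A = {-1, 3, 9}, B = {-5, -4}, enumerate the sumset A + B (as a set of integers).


A + B = {a + b : a ∈ A, b ∈ B}.
Enumerate all |A|·|B| = 3·2 = 6 pairs (a, b) and collect distinct sums.
a = -1: -1+-5=-6, -1+-4=-5
a = 3: 3+-5=-2, 3+-4=-1
a = 9: 9+-5=4, 9+-4=5
Collecting distinct sums: A + B = {-6, -5, -2, -1, 4, 5}
|A + B| = 6

A + B = {-6, -5, -2, -1, 4, 5}


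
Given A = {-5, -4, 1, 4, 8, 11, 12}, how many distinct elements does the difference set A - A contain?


A - A = {a - a' : a, a' ∈ A}; |A| = 7.
Bounds: 2|A|-1 ≤ |A - A| ≤ |A|² - |A| + 1, i.e. 13 ≤ |A - A| ≤ 43.
Note: 0 ∈ A - A always (from a - a). The set is symmetric: if d ∈ A - A then -d ∈ A - A.
Enumerate nonzero differences d = a - a' with a > a' (then include -d):
Positive differences: {1, 3, 4, 5, 6, 7, 8, 9, 10, 11, 12, 13, 15, 16, 17}
Full difference set: {0} ∪ (positive diffs) ∪ (negative diffs).
|A - A| = 1 + 2·15 = 31 (matches direct enumeration: 31).

|A - A| = 31


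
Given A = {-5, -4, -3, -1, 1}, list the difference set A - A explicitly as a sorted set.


A - A = {a - a' : a, a' ∈ A}.
Compute a - a' for each ordered pair (a, a'):
a = -5: -5--5=0, -5--4=-1, -5--3=-2, -5--1=-4, -5-1=-6
a = -4: -4--5=1, -4--4=0, -4--3=-1, -4--1=-3, -4-1=-5
a = -3: -3--5=2, -3--4=1, -3--3=0, -3--1=-2, -3-1=-4
a = -1: -1--5=4, -1--4=3, -1--3=2, -1--1=0, -1-1=-2
a = 1: 1--5=6, 1--4=5, 1--3=4, 1--1=2, 1-1=0
Collecting distinct values (and noting 0 appears from a-a):
A - A = {-6, -5, -4, -3, -2, -1, 0, 1, 2, 3, 4, 5, 6}
|A - A| = 13

A - A = {-6, -5, -4, -3, -2, -1, 0, 1, 2, 3, 4, 5, 6}


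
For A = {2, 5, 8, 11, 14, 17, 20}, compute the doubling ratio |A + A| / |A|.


|A| = 7.
Compute A + A by enumerating all 49 pairs.
A + A = {4, 7, 10, 13, 16, 19, 22, 25, 28, 31, 34, 37, 40}, so |A + A| = 13.
K = |A + A| / |A| = 13/7 (already in lowest terms) ≈ 1.8571.
Reference: AP of size 7 gives K = 13/7 ≈ 1.8571; a fully generic set of size 7 gives K ≈ 4.0000.

|A| = 7, |A + A| = 13, K = 13/7.


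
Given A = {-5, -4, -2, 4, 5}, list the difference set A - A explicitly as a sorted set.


A - A = {a - a' : a, a' ∈ A}.
Compute a - a' for each ordered pair (a, a'):
a = -5: -5--5=0, -5--4=-1, -5--2=-3, -5-4=-9, -5-5=-10
a = -4: -4--5=1, -4--4=0, -4--2=-2, -4-4=-8, -4-5=-9
a = -2: -2--5=3, -2--4=2, -2--2=0, -2-4=-6, -2-5=-7
a = 4: 4--5=9, 4--4=8, 4--2=6, 4-4=0, 4-5=-1
a = 5: 5--5=10, 5--4=9, 5--2=7, 5-4=1, 5-5=0
Collecting distinct values (and noting 0 appears from a-a):
A - A = {-10, -9, -8, -7, -6, -3, -2, -1, 0, 1, 2, 3, 6, 7, 8, 9, 10}
|A - A| = 17

A - A = {-10, -9, -8, -7, -6, -3, -2, -1, 0, 1, 2, 3, 6, 7, 8, 9, 10}


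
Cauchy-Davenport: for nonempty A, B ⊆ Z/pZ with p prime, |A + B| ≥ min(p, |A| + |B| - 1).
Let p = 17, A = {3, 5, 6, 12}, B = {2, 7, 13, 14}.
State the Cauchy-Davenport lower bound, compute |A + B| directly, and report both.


Cauchy-Davenport: |A + B| ≥ min(p, |A| + |B| - 1) for A, B nonempty in Z/pZ.
|A| = 4, |B| = 4, p = 17.
CD lower bound = min(17, 4 + 4 - 1) = min(17, 7) = 7.
Compute A + B mod 17 directly:
a = 3: 3+2=5, 3+7=10, 3+13=16, 3+14=0
a = 5: 5+2=7, 5+7=12, 5+13=1, 5+14=2
a = 6: 6+2=8, 6+7=13, 6+13=2, 6+14=3
a = 12: 12+2=14, 12+7=2, 12+13=8, 12+14=9
A + B = {0, 1, 2, 3, 5, 7, 8, 9, 10, 12, 13, 14, 16}, so |A + B| = 13.
Verify: 13 ≥ 7? Yes ✓.

CD lower bound = 7, actual |A + B| = 13.


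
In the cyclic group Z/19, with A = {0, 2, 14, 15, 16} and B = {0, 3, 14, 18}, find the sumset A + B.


Work in Z/19Z: reduce every sum a + b modulo 19.
Enumerate all 20 pairs:
a = 0: 0+0=0, 0+3=3, 0+14=14, 0+18=18
a = 2: 2+0=2, 2+3=5, 2+14=16, 2+18=1
a = 14: 14+0=14, 14+3=17, 14+14=9, 14+18=13
a = 15: 15+0=15, 15+3=18, 15+14=10, 15+18=14
a = 16: 16+0=16, 16+3=0, 16+14=11, 16+18=15
Distinct residues collected: {0, 1, 2, 3, 5, 9, 10, 11, 13, 14, 15, 16, 17, 18}
|A + B| = 14 (out of 19 total residues).

A + B = {0, 1, 2, 3, 5, 9, 10, 11, 13, 14, 15, 16, 17, 18}


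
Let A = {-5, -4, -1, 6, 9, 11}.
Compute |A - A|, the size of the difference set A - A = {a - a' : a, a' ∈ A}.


A - A = {a - a' : a, a' ∈ A}; |A| = 6.
Bounds: 2|A|-1 ≤ |A - A| ≤ |A|² - |A| + 1, i.e. 11 ≤ |A - A| ≤ 31.
Note: 0 ∈ A - A always (from a - a). The set is symmetric: if d ∈ A - A then -d ∈ A - A.
Enumerate nonzero differences d = a - a' with a > a' (then include -d):
Positive differences: {1, 2, 3, 4, 5, 7, 10, 11, 12, 13, 14, 15, 16}
Full difference set: {0} ∪ (positive diffs) ∪ (negative diffs).
|A - A| = 1 + 2·13 = 27 (matches direct enumeration: 27).

|A - A| = 27


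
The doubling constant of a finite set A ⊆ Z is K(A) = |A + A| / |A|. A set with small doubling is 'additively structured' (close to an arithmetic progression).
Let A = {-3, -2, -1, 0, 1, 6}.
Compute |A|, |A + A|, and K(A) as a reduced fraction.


|A| = 6.
Compute A + A by enumerating all 36 pairs.
A + A = {-6, -5, -4, -3, -2, -1, 0, 1, 2, 3, 4, 5, 6, 7, 12}, so |A + A| = 15.
K = |A + A| / |A| = 15/6 = 5/2 ≈ 2.5000.
Reference: AP of size 6 gives K = 11/6 ≈ 1.8333; a fully generic set of size 6 gives K ≈ 3.5000.

|A| = 6, |A + A| = 15, K = 15/6 = 5/2.


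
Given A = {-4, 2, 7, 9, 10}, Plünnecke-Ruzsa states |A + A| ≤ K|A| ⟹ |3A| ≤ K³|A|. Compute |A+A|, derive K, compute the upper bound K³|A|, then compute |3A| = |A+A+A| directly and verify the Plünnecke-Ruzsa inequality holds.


|A| = 5.
Step 1: Compute A + A by enumerating all 25 pairs.
A + A = {-8, -2, 3, 4, 5, 6, 9, 11, 12, 14, 16, 17, 18, 19, 20}, so |A + A| = 15.
Step 2: Doubling constant K = |A + A|/|A| = 15/5 = 15/5 ≈ 3.0000.
Step 3: Plünnecke-Ruzsa gives |3A| ≤ K³·|A| = (3.0000)³ · 5 ≈ 135.0000.
Step 4: Compute 3A = A + A + A directly by enumerating all triples (a,b,c) ∈ A³; |3A| = 30.
Step 5: Check 30 ≤ 135.0000? Yes ✓.

K = 15/5, Plünnecke-Ruzsa bound K³|A| ≈ 135.0000, |3A| = 30, inequality holds.
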